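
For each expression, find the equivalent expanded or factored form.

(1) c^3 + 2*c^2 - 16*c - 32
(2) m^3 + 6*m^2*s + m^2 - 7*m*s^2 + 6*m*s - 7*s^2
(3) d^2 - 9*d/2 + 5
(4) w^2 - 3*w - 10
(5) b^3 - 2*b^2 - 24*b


(1) = (c - 4)*(c + 2)*(c + 4)
(2) = (m + 1)*(m - s)*(m + 7*s)
(3) = (d - 5/2)*(d - 2)
(4) = (w - 5)*(w + 2)
(5) = b*(b - 6)*(b + 4)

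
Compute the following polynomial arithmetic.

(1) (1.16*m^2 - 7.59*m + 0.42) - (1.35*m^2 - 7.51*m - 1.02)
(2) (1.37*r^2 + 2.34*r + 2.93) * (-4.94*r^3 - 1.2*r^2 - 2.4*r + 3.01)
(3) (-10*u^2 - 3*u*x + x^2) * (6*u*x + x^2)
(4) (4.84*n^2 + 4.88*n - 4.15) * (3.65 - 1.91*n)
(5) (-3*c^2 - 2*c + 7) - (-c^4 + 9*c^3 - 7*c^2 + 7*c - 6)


(1) = -0.19*m^2 - 0.08*m + 1.44
(2) = -6.7678*r^5 - 13.2036*r^4 - 20.5702*r^3 - 5.0083*r^2 + 0.0114*r + 8.8193
(3) = -60*u^3*x - 28*u^2*x^2 + 3*u*x^3 + x^4
(4) = -9.2444*n^3 + 8.3452*n^2 + 25.7385*n - 15.1475
(5) = c^4 - 9*c^3 + 4*c^2 - 9*c + 13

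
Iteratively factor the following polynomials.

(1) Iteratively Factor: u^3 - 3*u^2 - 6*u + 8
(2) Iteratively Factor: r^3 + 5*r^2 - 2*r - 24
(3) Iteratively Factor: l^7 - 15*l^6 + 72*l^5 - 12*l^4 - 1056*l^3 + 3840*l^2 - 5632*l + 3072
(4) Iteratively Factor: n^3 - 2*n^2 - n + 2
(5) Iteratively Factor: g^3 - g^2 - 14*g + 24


(1) = (u - 1)*(u^2 - 2*u - 8) = (u - 1)*(u + 2)*(u - 4)
(2) = (r - 2)*(r^2 + 7*r + 12) = (r - 2)*(r + 4)*(r + 3)
(3) = (l - 2)*(l^6 - 13*l^5 + 46*l^4 + 80*l^3 - 896*l^2 + 2048*l - 1536) = (l - 2)*(l + 4)*(l^5 - 17*l^4 + 114*l^3 - 376*l^2 + 608*l - 384) = (l - 3)*(l - 2)*(l + 4)*(l^4 - 14*l^3 + 72*l^2 - 160*l + 128) = (l - 3)*(l - 2)^2*(l + 4)*(l^3 - 12*l^2 + 48*l - 64) = (l - 4)*(l - 3)*(l - 2)^2*(l + 4)*(l^2 - 8*l + 16) = (l - 4)^2*(l - 3)*(l - 2)^2*(l + 4)*(l - 4)
(4) = (n - 2)*(n^2 - 1) = (n - 2)*(n - 1)*(n + 1)
(5) = (g - 3)*(g^2 + 2*g - 8) = (g - 3)*(g + 4)*(g - 2)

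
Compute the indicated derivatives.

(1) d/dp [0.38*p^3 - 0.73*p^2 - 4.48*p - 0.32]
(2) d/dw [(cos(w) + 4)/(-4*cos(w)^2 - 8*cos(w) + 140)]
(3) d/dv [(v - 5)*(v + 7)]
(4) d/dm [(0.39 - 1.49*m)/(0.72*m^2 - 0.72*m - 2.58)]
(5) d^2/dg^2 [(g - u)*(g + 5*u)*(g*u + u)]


(1) = 1.14*p^2 - 1.46*p - 4.48
(2) = (sin(w)^2 - 8*cos(w) - 44)*sin(w)/(4*(cos(w)^2 + 2*cos(w) - 35)^2)
(3) = 2*v + 2
(4) = (1.0728*m^2 - 0.5616*m + 4.125)/(0.5184*m^4 - 1.0368*m^3 - 3.1968*m^2 + 3.7152*m + 6.6564)
(5) = 2*u*(3*g + 4*u + 1)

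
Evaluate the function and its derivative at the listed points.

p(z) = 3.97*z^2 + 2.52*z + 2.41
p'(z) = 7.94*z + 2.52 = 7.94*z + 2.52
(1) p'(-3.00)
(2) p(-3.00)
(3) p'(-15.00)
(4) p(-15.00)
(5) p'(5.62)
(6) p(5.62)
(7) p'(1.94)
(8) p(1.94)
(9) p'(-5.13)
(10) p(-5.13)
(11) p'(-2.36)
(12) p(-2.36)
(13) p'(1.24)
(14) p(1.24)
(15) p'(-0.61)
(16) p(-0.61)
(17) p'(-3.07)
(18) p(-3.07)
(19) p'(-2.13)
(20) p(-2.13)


(1) = -21.30
(2) = 30.58
(3) = -116.58
(4) = 857.86
(5) = 47.14
(6) = 141.96
(7) = 17.92
(8) = 22.24
(9) = -38.21
(10) = 93.96
(11) = -16.22
(12) = 18.57
(13) = 12.37
(14) = 11.64
(15) = -2.32
(16) = 2.35
(17) = -21.86
(18) = 32.09
(19) = -14.39
(20) = 15.05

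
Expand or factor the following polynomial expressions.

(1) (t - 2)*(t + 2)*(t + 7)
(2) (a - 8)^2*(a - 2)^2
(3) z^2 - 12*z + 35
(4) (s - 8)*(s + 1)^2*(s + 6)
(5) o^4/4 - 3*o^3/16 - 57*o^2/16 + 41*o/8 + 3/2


(1) = t^3 + 7*t^2 - 4*t - 28
(2) = a^4 - 20*a^3 + 132*a^2 - 320*a + 256
(3) = (z - 7)*(z - 5)
(4) = s^4 - 51*s^2 - 98*s - 48
(5) = (o/4 + 1)*(o - 3)*(o - 2)*(o + 1/4)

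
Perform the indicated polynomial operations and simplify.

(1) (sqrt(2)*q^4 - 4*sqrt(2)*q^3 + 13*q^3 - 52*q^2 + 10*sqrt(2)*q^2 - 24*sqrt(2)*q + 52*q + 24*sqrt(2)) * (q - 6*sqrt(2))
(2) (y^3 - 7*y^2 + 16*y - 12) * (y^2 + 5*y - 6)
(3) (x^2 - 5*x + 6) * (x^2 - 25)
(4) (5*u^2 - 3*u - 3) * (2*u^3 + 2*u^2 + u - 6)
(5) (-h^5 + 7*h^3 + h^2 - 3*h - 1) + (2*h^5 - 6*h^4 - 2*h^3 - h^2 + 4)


(1) = sqrt(2)*q^5 - 4*sqrt(2)*q^4 + q^4 - 68*sqrt(2)*q^3 - 4*q^3 - 68*q^2 + 288*sqrt(2)*q^2 - 288*sqrt(2)*q + 288*q - 288
(2) = y^5 - 2*y^4 - 25*y^3 + 110*y^2 - 156*y + 72
(3) = x^4 - 5*x^3 - 19*x^2 + 125*x - 150
(4) = 10*u^5 + 4*u^4 - 7*u^3 - 39*u^2 + 15*u + 18
(5) = h^5 - 6*h^4 + 5*h^3 - 3*h + 3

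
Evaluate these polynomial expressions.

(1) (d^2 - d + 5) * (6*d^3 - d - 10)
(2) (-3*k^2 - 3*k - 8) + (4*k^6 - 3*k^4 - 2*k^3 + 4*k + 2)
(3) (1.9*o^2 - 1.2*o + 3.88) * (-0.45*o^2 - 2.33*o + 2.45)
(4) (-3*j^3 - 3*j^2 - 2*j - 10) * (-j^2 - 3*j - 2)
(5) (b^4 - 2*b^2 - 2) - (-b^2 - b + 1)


(1) = 6*d^5 - 6*d^4 + 29*d^3 - 9*d^2 + 5*d - 50
(2) = 4*k^6 - 3*k^4 - 2*k^3 - 3*k^2 + k - 6
(3) = -0.855*o^4 - 3.887*o^3 + 5.705*o^2 - 11.9804*o + 9.506
(4) = 3*j^5 + 12*j^4 + 17*j^3 + 22*j^2 + 34*j + 20
(5) = b^4 - b^2 + b - 3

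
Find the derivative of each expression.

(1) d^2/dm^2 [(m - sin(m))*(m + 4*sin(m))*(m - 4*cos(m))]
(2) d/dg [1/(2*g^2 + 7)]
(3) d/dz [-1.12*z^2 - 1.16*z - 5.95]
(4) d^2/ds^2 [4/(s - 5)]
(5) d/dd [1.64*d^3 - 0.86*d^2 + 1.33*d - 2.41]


(1) = -3*m^2*sin(m) + 4*m^2*cos(m) + 16*m*sin(m) + 24*m*sin(2*m) + 12*m*cos(m) - 8*m*cos(2*m) + 6*m + 6*sin(m) - 8*sin(2*m) - 12*cos(m) - 24*cos(2*m) + 36*cos(3*m)
(2) = -4*g/(2*g^2 + 7)^2
(3) = -2.24*z - 1.16
(4) = 8/(s - 5)^3
(5) = 4.92*d^2 - 1.72*d + 1.33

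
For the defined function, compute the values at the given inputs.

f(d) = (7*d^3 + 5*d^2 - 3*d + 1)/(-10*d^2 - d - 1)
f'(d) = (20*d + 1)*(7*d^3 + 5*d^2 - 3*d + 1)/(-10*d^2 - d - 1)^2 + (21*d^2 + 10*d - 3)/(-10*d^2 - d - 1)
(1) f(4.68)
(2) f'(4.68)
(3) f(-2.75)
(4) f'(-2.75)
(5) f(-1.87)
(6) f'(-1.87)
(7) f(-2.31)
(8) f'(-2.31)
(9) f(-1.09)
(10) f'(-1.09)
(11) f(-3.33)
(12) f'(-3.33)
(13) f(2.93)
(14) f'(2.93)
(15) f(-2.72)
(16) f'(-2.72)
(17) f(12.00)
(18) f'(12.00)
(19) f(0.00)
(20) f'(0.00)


(1) = -3.62
(2) = -0.72
(3) = 1.33
(4) = -0.76
(5) = 0.64
(6) = -0.84
(7) = 0.99
(8) = -0.79
(9) = -0.10
(10) = -1.11
(11) = 1.77
(12) = -0.74
(13) = -2.35
(14) = -0.74
(15) = 1.31
(16) = -0.76
(17) = -8.80
(18) = -0.70
(19) = -1.00
(20) = 4.00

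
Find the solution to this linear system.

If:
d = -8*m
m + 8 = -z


Then:
d = 8*z + 64
m = -z - 8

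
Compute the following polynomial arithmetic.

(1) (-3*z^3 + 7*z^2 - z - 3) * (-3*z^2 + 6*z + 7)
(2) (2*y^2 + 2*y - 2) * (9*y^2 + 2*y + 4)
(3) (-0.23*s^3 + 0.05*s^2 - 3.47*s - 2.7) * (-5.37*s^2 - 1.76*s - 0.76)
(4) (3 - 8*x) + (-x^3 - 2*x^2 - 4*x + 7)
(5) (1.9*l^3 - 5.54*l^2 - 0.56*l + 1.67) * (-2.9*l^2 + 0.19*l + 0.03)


(1) = 9*z^5 - 39*z^4 + 24*z^3 + 52*z^2 - 25*z - 21
(2) = 18*y^4 + 22*y^3 - 6*y^2 + 4*y - 8
(3) = 1.2351*s^5 + 0.1363*s^4 + 18.7207*s^3 + 20.5682*s^2 + 7.3892*s + 2.052
(4) = -x^3 - 2*x^2 - 12*x + 10
(5) = -5.51*l^5 + 16.427*l^4 + 0.6284*l^3 - 5.1156*l^2 + 0.3005*l + 0.0501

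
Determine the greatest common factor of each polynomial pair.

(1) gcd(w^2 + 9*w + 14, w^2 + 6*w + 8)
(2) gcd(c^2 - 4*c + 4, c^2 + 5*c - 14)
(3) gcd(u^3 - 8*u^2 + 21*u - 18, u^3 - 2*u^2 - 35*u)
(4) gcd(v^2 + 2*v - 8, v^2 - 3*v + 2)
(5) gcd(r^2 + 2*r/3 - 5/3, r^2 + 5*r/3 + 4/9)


(1) = gcd((w + 2)*(w + 7), (w + 2)*(w + 4)) = w + 2
(2) = gcd((c - 2)^2, (c - 2)*(c + 7)) = c - 2
(3) = 1
(4) = gcd((v - 2)*(v + 4), (v - 2)*(v - 1)) = v - 2
(5) = gcd((r - 1)*(r + 5/3), (r + 1/3)*(r + 4/3)) = 1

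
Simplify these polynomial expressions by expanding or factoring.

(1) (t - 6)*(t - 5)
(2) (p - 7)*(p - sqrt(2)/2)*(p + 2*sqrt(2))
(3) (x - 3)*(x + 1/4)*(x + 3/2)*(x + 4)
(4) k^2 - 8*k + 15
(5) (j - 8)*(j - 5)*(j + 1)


(1) = t^2 - 11*t + 30
(2) = p^3 - 7*p^2 + 3*sqrt(2)*p^2/2 - 21*sqrt(2)*p/2 - 2*p + 14
(3) = x^4 + 11*x^3/4 - 79*x^2/8 - 165*x/8 - 9/2
(4) = (k - 5)*(k - 3)
(5) = j^3 - 12*j^2 + 27*j + 40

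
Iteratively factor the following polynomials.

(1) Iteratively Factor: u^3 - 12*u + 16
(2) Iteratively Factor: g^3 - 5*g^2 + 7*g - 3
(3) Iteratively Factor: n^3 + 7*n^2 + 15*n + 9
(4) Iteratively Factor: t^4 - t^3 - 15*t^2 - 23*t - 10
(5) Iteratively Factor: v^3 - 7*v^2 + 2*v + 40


(1) = (u + 4)*(u^2 - 4*u + 4) = (u - 2)*(u + 4)*(u - 2)
(2) = (g - 1)*(g^2 - 4*g + 3) = (g - 1)^2*(g - 3)
(3) = (n + 1)*(n^2 + 6*n + 9) = (n + 1)*(n + 3)*(n + 3)
(4) = (t + 1)*(t^3 - 2*t^2 - 13*t - 10) = (t + 1)*(t + 2)*(t^2 - 4*t - 5) = (t + 1)^2*(t + 2)*(t - 5)
(5) = (v - 5)*(v^2 - 2*v - 8) = (v - 5)*(v - 4)*(v + 2)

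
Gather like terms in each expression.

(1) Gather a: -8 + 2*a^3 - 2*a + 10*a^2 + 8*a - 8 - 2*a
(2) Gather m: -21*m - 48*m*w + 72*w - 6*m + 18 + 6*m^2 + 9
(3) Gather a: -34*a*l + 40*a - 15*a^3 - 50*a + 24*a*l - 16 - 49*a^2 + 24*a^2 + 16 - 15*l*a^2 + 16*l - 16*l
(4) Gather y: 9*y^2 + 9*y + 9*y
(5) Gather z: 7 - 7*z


(1) = 2*a^3 + 10*a^2 + 4*a - 16
(2) = 6*m^2 + m*(-48*w - 27) + 72*w + 27
(3) = -15*a^3 + a^2*(-15*l - 25) + a*(-10*l - 10)
(4) = 9*y^2 + 18*y
(5) = 7 - 7*z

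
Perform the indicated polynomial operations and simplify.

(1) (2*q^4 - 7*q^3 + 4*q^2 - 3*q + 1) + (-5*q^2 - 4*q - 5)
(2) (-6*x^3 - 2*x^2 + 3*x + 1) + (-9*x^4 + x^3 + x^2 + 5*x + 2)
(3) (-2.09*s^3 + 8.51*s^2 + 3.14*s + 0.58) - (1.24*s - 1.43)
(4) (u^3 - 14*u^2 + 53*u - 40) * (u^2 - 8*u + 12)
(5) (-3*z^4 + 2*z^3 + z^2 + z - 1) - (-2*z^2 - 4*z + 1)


(1) = 2*q^4 - 7*q^3 - q^2 - 7*q - 4
(2) = -9*x^4 - 5*x^3 - x^2 + 8*x + 3
(3) = -2.09*s^3 + 8.51*s^2 + 1.9*s + 2.01
(4) = u^5 - 22*u^4 + 177*u^3 - 632*u^2 + 956*u - 480
(5) = -3*z^4 + 2*z^3 + 3*z^2 + 5*z - 2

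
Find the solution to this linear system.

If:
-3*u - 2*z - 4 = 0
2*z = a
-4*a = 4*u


Then:
a = 2
u = -2
z = 1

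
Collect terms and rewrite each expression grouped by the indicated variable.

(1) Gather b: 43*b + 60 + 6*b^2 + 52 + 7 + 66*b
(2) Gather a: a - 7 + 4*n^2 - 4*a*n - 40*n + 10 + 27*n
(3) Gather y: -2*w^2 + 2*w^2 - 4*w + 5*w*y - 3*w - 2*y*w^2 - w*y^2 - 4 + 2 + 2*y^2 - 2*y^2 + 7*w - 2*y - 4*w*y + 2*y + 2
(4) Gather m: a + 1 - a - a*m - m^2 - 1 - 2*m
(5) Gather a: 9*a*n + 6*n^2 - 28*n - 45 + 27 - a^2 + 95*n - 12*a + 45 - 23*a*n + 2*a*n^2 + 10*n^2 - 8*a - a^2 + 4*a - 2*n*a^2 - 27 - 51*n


(1) = 6*b^2 + 109*b + 119
(2) = a*(1 - 4*n) + 4*n^2 - 13*n + 3
(3) = -w*y^2 + y*(-2*w^2 + w)
(4) = -m^2 + m*(-a - 2)
(5) = a^2*(-2*n - 2) + a*(2*n^2 - 14*n - 16) + 16*n^2 + 16*n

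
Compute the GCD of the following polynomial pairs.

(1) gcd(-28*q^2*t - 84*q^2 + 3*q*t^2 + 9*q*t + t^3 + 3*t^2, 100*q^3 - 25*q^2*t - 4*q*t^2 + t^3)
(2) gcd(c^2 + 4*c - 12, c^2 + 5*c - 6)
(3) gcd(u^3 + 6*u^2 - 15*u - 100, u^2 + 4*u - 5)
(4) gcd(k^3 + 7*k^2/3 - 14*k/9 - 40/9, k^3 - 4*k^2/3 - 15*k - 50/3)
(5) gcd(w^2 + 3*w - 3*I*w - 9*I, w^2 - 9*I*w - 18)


(1) = 4*q - t
(2) = gcd((c - 2)*(c + 6), (c - 1)*(c + 6)) = c + 6
(3) = u + 5
(4) = gcd((k - 4/3)*(k + 5/3)*(k + 2), (k - 5)*(k + 5/3)*(k + 2)) = k^2 + 11*k/3 + 10/3
(5) = w - 3*I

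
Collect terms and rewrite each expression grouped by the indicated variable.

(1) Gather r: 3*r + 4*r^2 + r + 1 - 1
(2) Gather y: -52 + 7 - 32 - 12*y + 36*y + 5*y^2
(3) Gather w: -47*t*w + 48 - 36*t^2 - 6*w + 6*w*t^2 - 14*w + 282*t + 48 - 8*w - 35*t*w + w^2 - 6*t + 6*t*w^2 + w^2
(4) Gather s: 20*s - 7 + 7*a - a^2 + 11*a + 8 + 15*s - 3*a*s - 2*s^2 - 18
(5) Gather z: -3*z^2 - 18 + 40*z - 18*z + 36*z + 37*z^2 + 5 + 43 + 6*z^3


(1) = 4*r^2 + 4*r
(2) = 5*y^2 + 24*y - 77
(3) = -36*t^2 + 276*t + w^2*(6*t + 2) + w*(6*t^2 - 82*t - 28) + 96
(4) = -a^2 + 18*a - 2*s^2 + s*(35 - 3*a) - 17
(5) = 6*z^3 + 34*z^2 + 58*z + 30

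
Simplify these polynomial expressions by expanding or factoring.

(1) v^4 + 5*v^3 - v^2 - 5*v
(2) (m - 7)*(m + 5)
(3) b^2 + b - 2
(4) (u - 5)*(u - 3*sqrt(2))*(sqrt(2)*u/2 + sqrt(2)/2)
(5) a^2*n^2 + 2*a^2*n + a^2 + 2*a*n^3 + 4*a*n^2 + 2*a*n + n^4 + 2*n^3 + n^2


(1) = v*(v - 1)*(v + 1)*(v + 5)
(2) = m^2 - 2*m - 35
(3) = (b - 1)*(b + 2)
(4) = sqrt(2)*u^3/2 - 3*u^2 - 2*sqrt(2)*u^2 - 5*sqrt(2)*u/2 + 12*u + 15
(5) = (a + n)^2*(n + 1)^2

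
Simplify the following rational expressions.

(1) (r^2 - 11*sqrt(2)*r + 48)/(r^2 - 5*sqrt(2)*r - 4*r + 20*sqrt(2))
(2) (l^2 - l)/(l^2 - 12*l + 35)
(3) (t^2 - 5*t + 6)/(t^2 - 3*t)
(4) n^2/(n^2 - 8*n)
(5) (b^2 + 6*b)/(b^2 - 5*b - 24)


(1) = (r^2 - 11*sqrt(2)*r + 48)/(r^2 + r*(-5*sqrt(2) - 4) + 20*sqrt(2))
(2) = (l^2 - l)/(l^2 - 12*l + 35)
(3) = (t - 2)/t
(4) = n/(n - 8)
(5) = (b^2 + 6*b)/(b^2 - 5*b - 24)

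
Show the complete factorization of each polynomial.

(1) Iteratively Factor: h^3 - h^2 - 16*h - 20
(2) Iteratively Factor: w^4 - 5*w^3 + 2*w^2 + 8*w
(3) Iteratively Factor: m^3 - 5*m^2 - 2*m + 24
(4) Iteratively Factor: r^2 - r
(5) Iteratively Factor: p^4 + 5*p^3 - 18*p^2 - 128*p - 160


(1) = (h - 5)*(h^2 + 4*h + 4) = (h - 5)*(h + 2)*(h + 2)
(2) = (w + 1)*(w^3 - 6*w^2 + 8*w) = (w - 4)*(w + 1)*(w^2 - 2*w) = (w - 4)*(w - 2)*(w + 1)*(w)
(3) = (m - 4)*(m^2 - m - 6) = (m - 4)*(m + 2)*(m - 3)
(4) = (r)*(r - 1)
(5) = (p + 4)*(p^3 + p^2 - 22*p - 40) = (p + 2)*(p + 4)*(p^2 - p - 20) = (p - 5)*(p + 2)*(p + 4)*(p + 4)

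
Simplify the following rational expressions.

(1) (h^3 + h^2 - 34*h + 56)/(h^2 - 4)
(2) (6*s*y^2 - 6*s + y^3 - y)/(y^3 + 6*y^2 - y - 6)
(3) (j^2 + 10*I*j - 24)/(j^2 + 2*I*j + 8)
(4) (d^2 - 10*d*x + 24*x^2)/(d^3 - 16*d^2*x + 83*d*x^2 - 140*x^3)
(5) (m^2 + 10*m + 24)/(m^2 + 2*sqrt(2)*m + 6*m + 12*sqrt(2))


(1) = (h^2 + 3*h - 28)/(h + 2)
(2) = (6*s + y)/(y + 6)
(3) = (j + 6*I)/(j - 2*I)
(4) = (d - 6*x)/(d^2 - 12*d*x + 35*x^2)
(5) = (m + 4)/(m + 2*sqrt(2))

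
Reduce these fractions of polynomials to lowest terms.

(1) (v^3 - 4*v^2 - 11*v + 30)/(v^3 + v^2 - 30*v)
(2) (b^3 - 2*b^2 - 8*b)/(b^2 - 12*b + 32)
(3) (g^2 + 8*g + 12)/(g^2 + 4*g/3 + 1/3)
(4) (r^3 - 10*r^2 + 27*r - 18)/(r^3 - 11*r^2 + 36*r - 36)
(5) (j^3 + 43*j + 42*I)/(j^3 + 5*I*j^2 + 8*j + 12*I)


(1) = (v^2 + v - 6)/(v^2 + 6*v)
(2) = (b^2 + 2*b)/(b - 8)
(3) = (3*g^2 + 24*g + 36)/(3*g^2 + 4*g + 1)
(4) = (r - 1)/(r - 2)
(5) = (j - 7*I)/(j - 2*I)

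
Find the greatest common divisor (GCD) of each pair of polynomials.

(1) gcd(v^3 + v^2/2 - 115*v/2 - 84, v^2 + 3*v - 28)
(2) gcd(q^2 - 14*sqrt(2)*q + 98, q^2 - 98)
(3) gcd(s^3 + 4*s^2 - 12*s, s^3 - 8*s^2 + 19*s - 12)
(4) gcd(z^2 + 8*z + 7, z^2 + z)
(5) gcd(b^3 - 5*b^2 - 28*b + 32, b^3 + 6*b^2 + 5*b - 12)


(1) = v + 7
(2) = gcd((q - 7*sqrt(2))^2, (q - 7*sqrt(2))*(q + 7*sqrt(2))) = q - 7*sqrt(2)
(3) = 1
(4) = gcd((z + 1)*(z + 7), z*(z + 1)) = z + 1
(5) = gcd((b - 8)*(b - 1)*(b + 4), (b - 1)*(b + 3)*(b + 4)) = b^2 + 3*b - 4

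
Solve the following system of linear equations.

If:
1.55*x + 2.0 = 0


Then:
x = -1.29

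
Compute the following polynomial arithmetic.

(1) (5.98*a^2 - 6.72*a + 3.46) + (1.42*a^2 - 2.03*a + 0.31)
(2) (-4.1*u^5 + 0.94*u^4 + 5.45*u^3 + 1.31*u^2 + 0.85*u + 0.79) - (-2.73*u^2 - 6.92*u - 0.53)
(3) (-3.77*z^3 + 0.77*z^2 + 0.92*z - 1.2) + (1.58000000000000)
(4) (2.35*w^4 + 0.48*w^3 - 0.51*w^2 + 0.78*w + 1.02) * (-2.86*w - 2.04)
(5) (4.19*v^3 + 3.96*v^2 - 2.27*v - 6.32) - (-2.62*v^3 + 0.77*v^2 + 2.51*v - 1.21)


(1) = 7.4*a^2 - 8.75*a + 3.77
(2) = -4.1*u^5 + 0.94*u^4 + 5.45*u^3 + 4.04*u^2 + 7.77*u + 1.32
(3) = -3.77*z^3 + 0.77*z^2 + 0.92*z + 0.38
(4) = -6.721*w^5 - 6.1668*w^4 + 0.4794*w^3 - 1.1904*w^2 - 4.5084*w - 2.0808
(5) = 6.81*v^3 + 3.19*v^2 - 4.78*v - 5.11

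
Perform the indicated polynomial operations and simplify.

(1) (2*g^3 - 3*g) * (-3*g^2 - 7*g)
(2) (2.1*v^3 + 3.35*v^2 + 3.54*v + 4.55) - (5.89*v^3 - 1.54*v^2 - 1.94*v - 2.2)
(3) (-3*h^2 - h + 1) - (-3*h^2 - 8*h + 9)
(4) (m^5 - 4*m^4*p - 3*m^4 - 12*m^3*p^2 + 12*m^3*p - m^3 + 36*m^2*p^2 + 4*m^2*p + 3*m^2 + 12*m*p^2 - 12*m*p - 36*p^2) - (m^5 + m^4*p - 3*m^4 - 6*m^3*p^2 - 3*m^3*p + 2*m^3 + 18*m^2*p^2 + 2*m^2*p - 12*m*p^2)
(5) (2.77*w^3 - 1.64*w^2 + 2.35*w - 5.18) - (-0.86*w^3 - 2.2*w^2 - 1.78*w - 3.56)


(1) = -6*g^5 - 14*g^4 + 9*g^3 + 21*g^2
(2) = -3.79*v^3 + 4.89*v^2 + 5.48*v + 6.75
(3) = 7*h - 8
(4) = -5*m^4*p - 6*m^3*p^2 + 15*m^3*p - 3*m^3 + 18*m^2*p^2 + 2*m^2*p + 3*m^2 + 24*m*p^2 - 12*m*p - 36*p^2
(5) = 3.63*w^3 + 0.56*w^2 + 4.13*w - 1.62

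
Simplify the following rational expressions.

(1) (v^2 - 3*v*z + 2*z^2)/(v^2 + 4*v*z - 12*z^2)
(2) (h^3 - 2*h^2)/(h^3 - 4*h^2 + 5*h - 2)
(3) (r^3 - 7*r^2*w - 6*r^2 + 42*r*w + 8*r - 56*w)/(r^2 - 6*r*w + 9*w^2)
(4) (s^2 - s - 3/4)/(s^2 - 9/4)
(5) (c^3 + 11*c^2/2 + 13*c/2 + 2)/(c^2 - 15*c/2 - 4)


(1) = (v - z)/(v + 6*z)
(2) = h^2/(h^2 - 2*h + 1)
(3) = (r^3 - 7*r^2*w - 6*r^2 + 42*r*w + 8*r - 56*w)/(r^2 - 6*r*w + 9*w^2)
(4) = (2*s + 1)/(2*s + 3)
(5) = (c^2 + 5*c + 4)/(c - 8)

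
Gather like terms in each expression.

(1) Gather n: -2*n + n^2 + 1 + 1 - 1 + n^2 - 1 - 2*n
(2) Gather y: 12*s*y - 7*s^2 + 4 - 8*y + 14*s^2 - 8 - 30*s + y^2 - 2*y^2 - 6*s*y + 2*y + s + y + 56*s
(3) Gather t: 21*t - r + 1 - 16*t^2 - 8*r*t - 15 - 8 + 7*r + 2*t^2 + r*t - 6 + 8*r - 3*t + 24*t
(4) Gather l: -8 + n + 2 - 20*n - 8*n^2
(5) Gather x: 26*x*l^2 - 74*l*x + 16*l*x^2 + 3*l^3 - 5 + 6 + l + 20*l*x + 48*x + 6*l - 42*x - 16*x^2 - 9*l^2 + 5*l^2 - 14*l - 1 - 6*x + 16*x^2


(1) = 2*n^2 - 4*n
(2) = 7*s^2 + 27*s - y^2 + y*(6*s - 5) - 4
(3) = 14*r - 14*t^2 + t*(42 - 7*r) - 28
(4) = -8*n^2 - 19*n - 6
(5) = 3*l^3 - 4*l^2 + 16*l*x^2 - 7*l + x*(26*l^2 - 54*l)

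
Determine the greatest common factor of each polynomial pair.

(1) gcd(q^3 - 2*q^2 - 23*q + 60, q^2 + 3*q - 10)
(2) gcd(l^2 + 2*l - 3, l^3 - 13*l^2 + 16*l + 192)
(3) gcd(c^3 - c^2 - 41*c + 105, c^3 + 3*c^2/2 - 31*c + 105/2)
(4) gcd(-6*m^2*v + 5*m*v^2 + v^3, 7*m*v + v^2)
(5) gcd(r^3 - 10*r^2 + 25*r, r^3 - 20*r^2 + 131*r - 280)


(1) = gcd((q - 4)*(q - 3)*(q + 5), (q - 2)*(q + 5)) = q + 5
(2) = gcd((l - 1)*(l + 3), (l - 8)^2*(l + 3)) = l + 3
(3) = c^2 + 4*c - 21
(4) = v
(5) = r - 5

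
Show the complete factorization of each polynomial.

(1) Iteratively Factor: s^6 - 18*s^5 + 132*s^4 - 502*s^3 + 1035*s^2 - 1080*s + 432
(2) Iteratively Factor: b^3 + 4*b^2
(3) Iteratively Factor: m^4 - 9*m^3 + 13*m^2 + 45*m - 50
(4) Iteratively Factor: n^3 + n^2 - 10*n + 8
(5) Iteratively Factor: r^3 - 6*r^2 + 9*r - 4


(1) = (s - 1)*(s^5 - 17*s^4 + 115*s^3 - 387*s^2 + 648*s - 432) = (s - 4)*(s - 1)*(s^4 - 13*s^3 + 63*s^2 - 135*s + 108) = (s - 4)*(s - 3)*(s - 1)*(s^3 - 10*s^2 + 33*s - 36) = (s - 4)^2*(s - 3)*(s - 1)*(s^2 - 6*s + 9) = (s - 4)^2*(s - 3)^2*(s - 1)*(s - 3)
(2) = (b)*(b^2 + 4*b) = b^2*(b + 4)
(3) = (m - 5)*(m^3 - 4*m^2 - 7*m + 10) = (m - 5)^2*(m^2 + m - 2) = (m - 5)^2*(m - 1)*(m + 2)
(4) = (n - 2)*(n^2 + 3*n - 4) = (n - 2)*(n + 4)*(n - 1)
(5) = (r - 4)*(r^2 - 2*r + 1) = (r - 4)*(r - 1)*(r - 1)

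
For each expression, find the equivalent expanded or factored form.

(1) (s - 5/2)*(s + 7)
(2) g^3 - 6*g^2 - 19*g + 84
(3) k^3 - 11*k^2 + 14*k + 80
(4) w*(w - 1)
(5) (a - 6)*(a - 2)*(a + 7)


(1) = s^2 + 9*s/2 - 35/2
(2) = (g - 7)*(g - 3)*(g + 4)
(3) = (k - 8)*(k - 5)*(k + 2)
(4) = w^2 - w
(5) = a^3 - a^2 - 44*a + 84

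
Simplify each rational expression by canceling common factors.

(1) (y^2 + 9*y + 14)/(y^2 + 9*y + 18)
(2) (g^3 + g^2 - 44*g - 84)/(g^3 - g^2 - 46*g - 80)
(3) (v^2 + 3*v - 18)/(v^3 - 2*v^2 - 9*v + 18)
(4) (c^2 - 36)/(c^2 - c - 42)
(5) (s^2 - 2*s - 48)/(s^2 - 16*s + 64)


(1) = (y^2 + 9*y + 14)/(y^2 + 9*y + 18)
(2) = (g^2 - g - 42)/(g^2 - 3*g - 40)
(3) = (v + 6)/(v^2 + v - 6)
(4) = (c - 6)/(c - 7)
(5) = (s + 6)/(s - 8)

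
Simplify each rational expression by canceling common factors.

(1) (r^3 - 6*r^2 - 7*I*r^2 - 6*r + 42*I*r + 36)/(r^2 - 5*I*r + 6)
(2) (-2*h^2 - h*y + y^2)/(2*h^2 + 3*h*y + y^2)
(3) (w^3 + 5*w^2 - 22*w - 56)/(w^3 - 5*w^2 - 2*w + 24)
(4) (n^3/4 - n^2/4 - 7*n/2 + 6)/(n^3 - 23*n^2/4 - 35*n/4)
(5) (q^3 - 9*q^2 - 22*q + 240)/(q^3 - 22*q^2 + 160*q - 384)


(1) = (r^2 + r*(-6 - I) + 6*I)/(r + I)
(2) = (-2*h + y)/(2*h + y)
(3) = (w + 7)/(w - 3)
(4) = (n^3 - n^2 - 14*n + 24)/(4*n^3 - 23*n^2 - 35*n)
(5) = (q + 5)/(q - 8)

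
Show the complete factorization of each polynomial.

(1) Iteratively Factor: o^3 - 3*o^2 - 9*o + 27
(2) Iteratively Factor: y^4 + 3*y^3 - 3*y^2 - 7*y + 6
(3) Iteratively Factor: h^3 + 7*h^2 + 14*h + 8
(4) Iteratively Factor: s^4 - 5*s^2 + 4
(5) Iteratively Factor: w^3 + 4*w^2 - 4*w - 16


(1) = (o + 3)*(o^2 - 6*o + 9) = (o - 3)*(o + 3)*(o - 3)
(2) = (y + 3)*(y^3 - 3*y + 2) = (y + 2)*(y + 3)*(y^2 - 2*y + 1) = (y - 1)*(y + 2)*(y + 3)*(y - 1)
(3) = (h + 1)*(h^2 + 6*h + 8) = (h + 1)*(h + 2)*(h + 4)
(4) = (s + 2)*(s^3 - 2*s^2 - s + 2) = (s + 1)*(s + 2)*(s^2 - 3*s + 2) = (s - 2)*(s + 1)*(s + 2)*(s - 1)
(5) = (w + 4)*(w^2 - 4) = (w - 2)*(w + 4)*(w + 2)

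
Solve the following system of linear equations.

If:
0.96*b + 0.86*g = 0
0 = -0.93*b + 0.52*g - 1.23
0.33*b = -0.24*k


Then:
b = -0.81
g = 0.91
k = 1.12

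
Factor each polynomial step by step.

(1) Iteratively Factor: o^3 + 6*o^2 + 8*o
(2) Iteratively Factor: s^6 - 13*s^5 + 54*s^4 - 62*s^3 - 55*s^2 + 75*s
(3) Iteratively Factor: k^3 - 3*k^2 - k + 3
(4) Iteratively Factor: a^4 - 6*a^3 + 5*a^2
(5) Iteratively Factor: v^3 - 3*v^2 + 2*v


(1) = (o)*(o^2 + 6*o + 8) = o*(o + 2)*(o + 4)
(2) = (s)*(s^5 - 13*s^4 + 54*s^3 - 62*s^2 - 55*s + 75) = s*(s - 5)*(s^4 - 8*s^3 + 14*s^2 + 8*s - 15) = s*(s - 5)*(s - 1)*(s^3 - 7*s^2 + 7*s + 15) = s*(s - 5)^2*(s - 1)*(s^2 - 2*s - 3) = s*(s - 5)^2*(s - 1)*(s + 1)*(s - 3)
(3) = (k + 1)*(k^2 - 4*k + 3) = (k - 1)*(k + 1)*(k - 3)
(4) = (a)*(a^3 - 6*a^2 + 5*a) = a^2*(a^2 - 6*a + 5) = a^2*(a - 5)*(a - 1)
(5) = (v - 2)*(v^2 - v) = (v - 2)*(v - 1)*(v)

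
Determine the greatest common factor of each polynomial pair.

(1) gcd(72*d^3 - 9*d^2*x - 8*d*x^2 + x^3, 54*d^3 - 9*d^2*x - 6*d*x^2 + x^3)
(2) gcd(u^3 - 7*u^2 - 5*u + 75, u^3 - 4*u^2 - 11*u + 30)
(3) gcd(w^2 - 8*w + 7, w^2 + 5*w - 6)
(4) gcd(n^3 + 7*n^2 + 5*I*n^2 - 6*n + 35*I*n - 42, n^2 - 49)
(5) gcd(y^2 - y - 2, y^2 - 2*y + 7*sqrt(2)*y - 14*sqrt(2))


(1) = -9*d^2 + x^2
(2) = gcd((u - 5)^2*(u + 3), (u - 5)*(u - 2)*(u + 3)) = u^2 - 2*u - 15
(3) = w - 1
(4) = n + 7
(5) = y - 2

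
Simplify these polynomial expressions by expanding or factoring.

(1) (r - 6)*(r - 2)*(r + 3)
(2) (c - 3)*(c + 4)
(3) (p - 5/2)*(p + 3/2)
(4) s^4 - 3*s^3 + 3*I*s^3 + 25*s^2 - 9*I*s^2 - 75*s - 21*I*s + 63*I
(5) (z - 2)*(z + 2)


(1) = r^3 - 5*r^2 - 12*r + 36
(2) = c^2 + c - 12
(3) = p^2 - p - 15/4
(4) = (s - 3)*(s - 3*I)*(s - I)*(s + 7*I)
(5) = z^2 - 4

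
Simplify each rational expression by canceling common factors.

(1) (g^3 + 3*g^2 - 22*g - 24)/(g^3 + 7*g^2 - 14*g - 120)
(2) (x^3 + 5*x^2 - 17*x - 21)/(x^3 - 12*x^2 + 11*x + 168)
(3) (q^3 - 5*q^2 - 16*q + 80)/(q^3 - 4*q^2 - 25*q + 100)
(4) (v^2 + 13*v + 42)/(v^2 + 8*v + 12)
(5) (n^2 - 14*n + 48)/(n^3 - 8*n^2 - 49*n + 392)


(1) = (g + 1)/(g + 5)
(2) = (x^3 + 5*x^2 - 17*x - 21)/(x^3 - 12*x^2 + 11*x + 168)
(3) = (q + 4)/(q + 5)
(4) = (v + 7)/(v + 2)
(5) = (n - 6)/(n^2 - 49)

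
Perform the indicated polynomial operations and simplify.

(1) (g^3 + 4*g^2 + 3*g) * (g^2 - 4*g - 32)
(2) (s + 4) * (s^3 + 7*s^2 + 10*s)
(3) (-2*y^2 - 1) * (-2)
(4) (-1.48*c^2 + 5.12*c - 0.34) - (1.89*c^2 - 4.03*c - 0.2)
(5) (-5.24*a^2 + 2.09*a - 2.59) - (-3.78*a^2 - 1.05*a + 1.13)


(1) = g^5 - 45*g^3 - 140*g^2 - 96*g
(2) = s^4 + 11*s^3 + 38*s^2 + 40*s
(3) = 4*y^2 + 2
(4) = -3.37*c^2 + 9.15*c - 0.14
(5) = -1.46*a^2 + 3.14*a - 3.72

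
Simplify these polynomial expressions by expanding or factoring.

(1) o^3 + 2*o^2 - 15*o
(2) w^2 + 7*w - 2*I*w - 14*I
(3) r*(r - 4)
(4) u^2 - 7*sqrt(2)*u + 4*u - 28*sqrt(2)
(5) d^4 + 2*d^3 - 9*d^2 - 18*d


(1) = o*(o - 3)*(o + 5)
(2) = (w + 7)*(w - 2*I)
(3) = r^2 - 4*r
(4) = (u + 4)*(u - 7*sqrt(2))
(5) = d*(d - 3)*(d + 2)*(d + 3)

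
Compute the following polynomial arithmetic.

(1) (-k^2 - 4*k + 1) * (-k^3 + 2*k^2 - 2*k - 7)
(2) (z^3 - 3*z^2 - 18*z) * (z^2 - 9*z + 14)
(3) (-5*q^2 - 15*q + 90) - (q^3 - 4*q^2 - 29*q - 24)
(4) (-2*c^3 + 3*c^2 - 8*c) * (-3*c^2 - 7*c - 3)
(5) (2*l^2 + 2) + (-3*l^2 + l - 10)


(1) = k^5 + 2*k^4 - 7*k^3 + 17*k^2 + 26*k - 7
(2) = z^5 - 12*z^4 + 23*z^3 + 120*z^2 - 252*z
(3) = -q^3 - q^2 + 14*q + 114
(4) = 6*c^5 + 5*c^4 + 9*c^3 + 47*c^2 + 24*c
(5) = -l^2 + l - 8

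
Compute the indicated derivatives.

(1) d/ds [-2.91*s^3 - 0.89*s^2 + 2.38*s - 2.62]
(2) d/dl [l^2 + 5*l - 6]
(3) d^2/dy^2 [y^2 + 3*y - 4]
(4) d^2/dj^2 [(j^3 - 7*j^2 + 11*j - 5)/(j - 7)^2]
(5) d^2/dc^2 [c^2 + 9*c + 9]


(1) = -8.73*s^2 - 1.78*s + 2.38
(2) = 2*l + 5
(3) = 2
(4) = 24*(5*j - 17)/(j^4 - 28*j^3 + 294*j^2 - 1372*j + 2401)
(5) = 2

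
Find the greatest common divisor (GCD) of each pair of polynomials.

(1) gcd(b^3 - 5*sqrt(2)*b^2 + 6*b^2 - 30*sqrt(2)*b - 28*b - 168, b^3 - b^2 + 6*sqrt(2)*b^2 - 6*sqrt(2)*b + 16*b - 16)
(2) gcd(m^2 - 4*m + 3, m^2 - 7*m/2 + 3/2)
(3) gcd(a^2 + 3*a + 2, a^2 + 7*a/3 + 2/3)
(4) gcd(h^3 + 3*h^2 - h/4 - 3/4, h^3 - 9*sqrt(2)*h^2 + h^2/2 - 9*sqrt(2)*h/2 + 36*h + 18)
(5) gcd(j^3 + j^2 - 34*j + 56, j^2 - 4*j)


(1) = gcd((b + 6)*(b - 7*sqrt(2))*(b + 2*sqrt(2)), (b - 1)*(b + 2*sqrt(2))*(b + 4*sqrt(2))) = b + 2*sqrt(2)
(2) = gcd((m - 3)*(m - 1), (m - 3)*(m - 1/2)) = m - 3
(3) = gcd((a + 1)*(a + 2), (a + 1/3)*(a + 2)) = a + 2
(4) = gcd((h - 1/2)*(h + 1/2)*(h + 3), (h + 1/2)*(h - 6*sqrt(2))*(h - 3*sqrt(2))) = h + 1/2
(5) = gcd((j - 4)*(j - 2)*(j + 7), j*(j - 4)) = j - 4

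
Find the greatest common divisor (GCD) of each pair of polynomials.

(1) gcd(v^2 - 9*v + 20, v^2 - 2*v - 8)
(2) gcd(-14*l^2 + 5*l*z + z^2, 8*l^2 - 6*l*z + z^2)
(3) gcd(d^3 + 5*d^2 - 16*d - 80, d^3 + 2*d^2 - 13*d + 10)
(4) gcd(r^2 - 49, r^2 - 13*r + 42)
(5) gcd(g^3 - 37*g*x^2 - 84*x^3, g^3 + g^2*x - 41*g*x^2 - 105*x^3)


(1) = v - 4
(2) = gcd((-2*l + z)*(7*l + z), (-4*l + z)*(-2*l + z)) = -2*l + z
(3) = d + 5
(4) = r - 7
(5) = -g^2 + 4*g*x + 21*x^2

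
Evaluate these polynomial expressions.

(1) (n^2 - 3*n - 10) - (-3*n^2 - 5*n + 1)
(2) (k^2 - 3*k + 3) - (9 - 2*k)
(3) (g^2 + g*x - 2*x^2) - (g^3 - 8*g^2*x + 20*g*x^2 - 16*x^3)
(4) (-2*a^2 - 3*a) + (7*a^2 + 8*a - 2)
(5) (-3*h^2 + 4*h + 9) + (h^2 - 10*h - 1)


(1) = 4*n^2 + 2*n - 11
(2) = k^2 - k - 6
(3) = -g^3 + 8*g^2*x + g^2 - 20*g*x^2 + g*x + 16*x^3 - 2*x^2
(4) = 5*a^2 + 5*a - 2
(5) = -2*h^2 - 6*h + 8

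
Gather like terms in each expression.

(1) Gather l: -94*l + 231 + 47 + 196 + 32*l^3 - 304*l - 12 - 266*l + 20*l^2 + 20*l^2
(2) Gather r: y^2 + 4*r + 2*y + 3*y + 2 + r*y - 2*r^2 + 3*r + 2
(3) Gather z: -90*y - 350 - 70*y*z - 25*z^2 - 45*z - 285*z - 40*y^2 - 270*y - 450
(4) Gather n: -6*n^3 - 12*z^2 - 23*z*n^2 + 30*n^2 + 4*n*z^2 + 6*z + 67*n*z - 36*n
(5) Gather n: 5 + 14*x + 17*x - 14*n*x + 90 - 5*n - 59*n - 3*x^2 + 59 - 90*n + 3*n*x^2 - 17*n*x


(1) = 32*l^3 + 40*l^2 - 664*l + 462
(2) = -2*r^2 + r*(y + 7) + y^2 + 5*y + 4
(3) = -40*y^2 - 360*y - 25*z^2 + z*(-70*y - 330) - 800
(4) = -6*n^3 + n^2*(30 - 23*z) + n*(4*z^2 + 67*z - 36) - 12*z^2 + 6*z
(5) = n*(3*x^2 - 31*x - 154) - 3*x^2 + 31*x + 154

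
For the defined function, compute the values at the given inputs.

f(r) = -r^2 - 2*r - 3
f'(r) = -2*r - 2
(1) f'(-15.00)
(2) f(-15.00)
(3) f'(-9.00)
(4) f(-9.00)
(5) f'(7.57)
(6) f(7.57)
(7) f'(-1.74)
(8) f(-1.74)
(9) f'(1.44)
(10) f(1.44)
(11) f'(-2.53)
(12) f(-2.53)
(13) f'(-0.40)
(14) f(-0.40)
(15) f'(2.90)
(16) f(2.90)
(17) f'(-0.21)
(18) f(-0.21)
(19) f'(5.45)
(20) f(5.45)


(1) = 28.00
(2) = -198.00
(3) = 16.00
(4) = -66.00
(5) = -17.14
(6) = -75.44
(7) = 1.48
(8) = -2.55
(9) = -4.88
(10) = -7.95
(11) = 3.06
(12) = -4.34
(13) = -1.20
(14) = -2.36
(15) = -7.80
(16) = -17.21
(17) = -1.58
(18) = -2.62
(19) = -12.90
(20) = -43.60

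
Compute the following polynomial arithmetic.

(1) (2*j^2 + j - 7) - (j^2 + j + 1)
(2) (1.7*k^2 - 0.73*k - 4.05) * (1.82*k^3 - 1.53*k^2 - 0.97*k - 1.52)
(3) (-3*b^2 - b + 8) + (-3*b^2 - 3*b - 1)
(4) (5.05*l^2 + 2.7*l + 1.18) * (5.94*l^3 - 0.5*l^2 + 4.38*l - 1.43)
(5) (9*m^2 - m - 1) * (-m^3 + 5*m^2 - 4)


(1) = j^2 - 8
(2) = 3.094*k^5 - 3.9296*k^4 - 7.9031*k^3 + 4.3206*k^2 + 5.0381*k + 6.156
(3) = -6*b^2 - 4*b + 7
(4) = 29.997*l^5 + 13.513*l^4 + 27.7782*l^3 + 4.0145*l^2 + 1.3074*l - 1.6874
(5) = -9*m^5 + 46*m^4 - 4*m^3 - 41*m^2 + 4*m + 4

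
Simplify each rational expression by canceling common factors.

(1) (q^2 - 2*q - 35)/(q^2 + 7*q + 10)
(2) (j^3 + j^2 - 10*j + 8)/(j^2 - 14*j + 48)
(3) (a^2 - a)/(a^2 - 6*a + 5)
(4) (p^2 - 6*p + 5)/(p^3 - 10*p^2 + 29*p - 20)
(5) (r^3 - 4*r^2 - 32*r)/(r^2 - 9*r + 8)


(1) = (q - 7)/(q + 2)
(2) = (j^3 + j^2 - 10*j + 8)/(j^2 - 14*j + 48)
(3) = a/(a - 5)
(4) = 1/(p - 4)
(5) = (r^2 + 4*r)/(r - 1)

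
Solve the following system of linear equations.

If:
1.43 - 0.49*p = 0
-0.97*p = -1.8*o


Then:
o = 1.57
p = 2.92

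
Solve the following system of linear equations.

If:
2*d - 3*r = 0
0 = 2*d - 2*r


Then:
d = 0
r = 0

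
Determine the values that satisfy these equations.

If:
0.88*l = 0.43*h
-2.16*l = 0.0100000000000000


Then:
h = -0.01
l = -0.00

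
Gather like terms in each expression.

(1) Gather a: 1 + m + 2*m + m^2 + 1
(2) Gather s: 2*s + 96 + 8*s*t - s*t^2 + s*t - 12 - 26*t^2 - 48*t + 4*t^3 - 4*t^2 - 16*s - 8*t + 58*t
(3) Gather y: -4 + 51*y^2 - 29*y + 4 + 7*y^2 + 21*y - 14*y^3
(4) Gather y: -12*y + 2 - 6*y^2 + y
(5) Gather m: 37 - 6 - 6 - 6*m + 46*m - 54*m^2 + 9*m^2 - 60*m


(1) = m^2 + 3*m + 2
(2) = s*(-t^2 + 9*t - 14) + 4*t^3 - 30*t^2 + 2*t + 84
(3) = -14*y^3 + 58*y^2 - 8*y
(4) = -6*y^2 - 11*y + 2
(5) = -45*m^2 - 20*m + 25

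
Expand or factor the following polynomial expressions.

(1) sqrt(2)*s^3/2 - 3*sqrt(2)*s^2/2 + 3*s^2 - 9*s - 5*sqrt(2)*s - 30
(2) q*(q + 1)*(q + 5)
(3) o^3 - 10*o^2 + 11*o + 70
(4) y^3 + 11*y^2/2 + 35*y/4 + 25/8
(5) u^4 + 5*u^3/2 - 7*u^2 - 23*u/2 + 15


(1) = (s - 5)*(s + 3*sqrt(2))*(sqrt(2)*s/2 + sqrt(2))
(2) = q^3 + 6*q^2 + 5*q
(3) = (o - 7)*(o - 5)*(o + 2)
(4) = (y + 1/2)*(y + 5/2)^2
(5) = (u - 2)*(u - 1)*(u + 5/2)*(u + 3)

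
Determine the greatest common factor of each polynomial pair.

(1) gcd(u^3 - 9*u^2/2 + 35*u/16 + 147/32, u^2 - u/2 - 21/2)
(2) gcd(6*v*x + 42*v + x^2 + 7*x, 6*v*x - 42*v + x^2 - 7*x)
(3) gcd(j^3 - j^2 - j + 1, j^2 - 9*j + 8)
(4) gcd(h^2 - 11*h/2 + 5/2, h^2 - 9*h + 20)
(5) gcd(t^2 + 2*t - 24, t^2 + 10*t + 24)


(1) = u - 7/2
(2) = 6*v + x
(3) = j - 1
(4) = gcd((h - 5)*(h - 1/2), (h - 5)*(h - 4)) = h - 5
(5) = t + 6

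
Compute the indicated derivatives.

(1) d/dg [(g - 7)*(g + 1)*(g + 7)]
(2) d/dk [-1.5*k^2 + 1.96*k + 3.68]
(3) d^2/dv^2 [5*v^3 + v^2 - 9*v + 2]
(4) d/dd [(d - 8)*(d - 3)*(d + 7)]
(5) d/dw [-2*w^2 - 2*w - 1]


(1) = 3*g^2 + 2*g - 49
(2) = 1.96 - 3.0*k
(3) = 30*v + 2
(4) = 3*d^2 - 8*d - 53
(5) = -4*w - 2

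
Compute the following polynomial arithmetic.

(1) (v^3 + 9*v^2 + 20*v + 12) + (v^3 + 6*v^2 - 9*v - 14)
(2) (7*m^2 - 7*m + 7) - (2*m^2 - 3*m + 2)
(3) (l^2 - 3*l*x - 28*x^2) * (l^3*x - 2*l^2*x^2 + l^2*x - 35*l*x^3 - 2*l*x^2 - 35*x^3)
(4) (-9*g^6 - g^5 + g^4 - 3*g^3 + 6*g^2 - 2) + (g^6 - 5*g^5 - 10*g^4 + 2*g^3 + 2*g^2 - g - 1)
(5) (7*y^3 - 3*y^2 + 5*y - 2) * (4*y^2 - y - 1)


(1) = 2*v^3 + 15*v^2 + 11*v - 2
(2) = 5*m^2 - 4*m + 5
(3) = l^5*x - 5*l^4*x^2 + l^4*x - 57*l^3*x^3 - 5*l^3*x^2 + 161*l^2*x^4 - 57*l^2*x^3 + 980*l*x^5 + 161*l*x^4 + 980*x^5
(4) = -8*g^6 - 6*g^5 - 9*g^4 - g^3 + 8*g^2 - g - 3
(5) = 28*y^5 - 19*y^4 + 16*y^3 - 10*y^2 - 3*y + 2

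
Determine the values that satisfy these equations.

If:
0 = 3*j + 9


Then:
j = -3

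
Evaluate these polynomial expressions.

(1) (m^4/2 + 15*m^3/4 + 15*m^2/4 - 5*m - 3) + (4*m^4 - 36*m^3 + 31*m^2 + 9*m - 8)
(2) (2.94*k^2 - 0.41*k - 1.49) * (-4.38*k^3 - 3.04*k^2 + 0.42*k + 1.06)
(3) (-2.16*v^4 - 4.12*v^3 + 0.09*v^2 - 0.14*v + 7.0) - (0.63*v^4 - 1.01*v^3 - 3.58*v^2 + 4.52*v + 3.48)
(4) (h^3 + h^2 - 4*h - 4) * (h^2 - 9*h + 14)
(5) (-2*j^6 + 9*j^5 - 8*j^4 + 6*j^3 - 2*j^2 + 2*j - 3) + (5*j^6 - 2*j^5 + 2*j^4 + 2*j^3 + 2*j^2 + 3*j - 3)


(1) = 9*m^4/2 - 129*m^3/4 + 139*m^2/4 + 4*m - 11
(2) = -12.8772*k^5 - 7.1418*k^4 + 9.0074*k^3 + 7.4738*k^2 - 1.0604*k - 1.5794
(3) = -2.79*v^4 - 3.11*v^3 + 3.67*v^2 - 4.66*v + 3.52
(4) = h^5 - 8*h^4 + h^3 + 46*h^2 - 20*h - 56
(5) = 3*j^6 + 7*j^5 - 6*j^4 + 8*j^3 + 5*j - 6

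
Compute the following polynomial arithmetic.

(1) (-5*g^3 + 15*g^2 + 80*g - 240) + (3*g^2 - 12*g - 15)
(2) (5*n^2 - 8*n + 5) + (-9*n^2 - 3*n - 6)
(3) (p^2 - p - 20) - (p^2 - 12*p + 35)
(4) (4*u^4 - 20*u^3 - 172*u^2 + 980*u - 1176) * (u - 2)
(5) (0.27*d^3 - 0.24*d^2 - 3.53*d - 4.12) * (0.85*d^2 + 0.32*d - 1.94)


(1) = -5*g^3 + 18*g^2 + 68*g - 255
(2) = -4*n^2 - 11*n - 1
(3) = 11*p - 55
(4) = 4*u^5 - 28*u^4 - 132*u^3 + 1324*u^2 - 3136*u + 2352
(5) = 0.2295*d^5 - 0.1176*d^4 - 3.6011*d^3 - 4.166*d^2 + 5.5298*d + 7.9928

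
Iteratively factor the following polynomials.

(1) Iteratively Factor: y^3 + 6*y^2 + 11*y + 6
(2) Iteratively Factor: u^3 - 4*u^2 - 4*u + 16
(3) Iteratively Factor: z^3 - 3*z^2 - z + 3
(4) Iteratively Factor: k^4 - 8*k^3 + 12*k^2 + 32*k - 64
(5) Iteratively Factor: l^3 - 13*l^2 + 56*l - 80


(1) = (y + 1)*(y^2 + 5*y + 6) = (y + 1)*(y + 3)*(y + 2)
(2) = (u - 4)*(u^2 - 4) = (u - 4)*(u - 2)*(u + 2)
(3) = (z - 3)*(z^2 - 1) = (z - 3)*(z + 1)*(z - 1)
(4) = (k - 2)*(k^3 - 6*k^2 + 32) = (k - 4)*(k - 2)*(k^2 - 2*k - 8) = (k - 4)^2*(k - 2)*(k + 2)
(5) = (l - 4)*(l^2 - 9*l + 20) = (l - 4)^2*(l - 5)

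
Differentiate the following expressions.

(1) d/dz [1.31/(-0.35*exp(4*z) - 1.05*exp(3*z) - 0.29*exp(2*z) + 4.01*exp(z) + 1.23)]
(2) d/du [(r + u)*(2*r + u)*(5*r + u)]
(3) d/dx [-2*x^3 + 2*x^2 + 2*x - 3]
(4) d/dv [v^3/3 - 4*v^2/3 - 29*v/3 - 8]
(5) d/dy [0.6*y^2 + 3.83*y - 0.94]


(1) = (1.834*exp(3*z) + 4.1265*exp(2*z) + 0.7598*exp(z) - 5.2531)*exp(z)/(0.35*exp(4*z) + 1.05*exp(3*z) + 0.29*exp(2*z) - 4.01*exp(z) - 1.23)^2
(2) = 17*r^2 + 16*r*u + 3*u^2
(3) = -6*x^2 + 4*x + 2
(4) = v^2 - 8*v/3 - 29/3
(5) = 1.2*y + 3.83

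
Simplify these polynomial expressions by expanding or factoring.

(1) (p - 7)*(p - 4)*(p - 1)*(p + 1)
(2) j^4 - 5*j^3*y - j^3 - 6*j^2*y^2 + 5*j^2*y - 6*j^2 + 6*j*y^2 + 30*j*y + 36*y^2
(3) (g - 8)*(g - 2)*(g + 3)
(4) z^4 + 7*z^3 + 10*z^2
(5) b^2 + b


(1) = p^4 - 11*p^3 + 27*p^2 + 11*p - 28
(2) = (j - 3)*(j + 2)*(j - 6*y)*(j + y)
(3) = g^3 - 7*g^2 - 14*g + 48
(4) = z^2*(z + 2)*(z + 5)
(5) = b*(b + 1)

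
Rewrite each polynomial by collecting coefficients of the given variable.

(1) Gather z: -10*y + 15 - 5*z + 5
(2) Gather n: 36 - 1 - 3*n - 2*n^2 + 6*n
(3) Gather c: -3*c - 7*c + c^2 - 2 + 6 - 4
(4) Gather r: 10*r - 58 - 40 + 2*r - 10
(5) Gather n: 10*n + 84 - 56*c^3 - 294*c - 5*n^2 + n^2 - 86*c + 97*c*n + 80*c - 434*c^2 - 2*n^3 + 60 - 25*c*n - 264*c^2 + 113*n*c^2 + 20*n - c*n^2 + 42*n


(1) = -10*y - 5*z + 20
(2) = -2*n^2 + 3*n + 35
(3) = c^2 - 10*c
(4) = 12*r - 108
(5) = -56*c^3 - 698*c^2 - 300*c - 2*n^3 + n^2*(-c - 4) + n*(113*c^2 + 72*c + 72) + 144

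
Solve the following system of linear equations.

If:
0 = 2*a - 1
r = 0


Then:
a = 1/2
r = 0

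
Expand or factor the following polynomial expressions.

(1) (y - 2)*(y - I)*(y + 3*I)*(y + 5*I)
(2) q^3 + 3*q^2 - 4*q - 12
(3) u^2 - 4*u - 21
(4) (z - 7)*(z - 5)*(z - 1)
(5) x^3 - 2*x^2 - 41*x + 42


(1) = y^4 - 2*y^3 + 7*I*y^3 - 7*y^2 - 14*I*y^2 + 14*y + 15*I*y - 30*I
(2) = (q - 2)*(q + 2)*(q + 3)
(3) = (u - 7)*(u + 3)
(4) = z^3 - 13*z^2 + 47*z - 35
(5) = (x - 7)*(x - 1)*(x + 6)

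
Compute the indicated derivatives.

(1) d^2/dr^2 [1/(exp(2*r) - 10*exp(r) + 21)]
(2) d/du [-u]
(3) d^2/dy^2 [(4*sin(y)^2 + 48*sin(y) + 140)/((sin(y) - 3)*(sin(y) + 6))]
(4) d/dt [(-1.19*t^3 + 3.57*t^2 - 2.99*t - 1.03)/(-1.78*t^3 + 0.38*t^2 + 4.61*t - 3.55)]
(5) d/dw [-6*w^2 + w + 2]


(1) = 2*((5 - 2*exp(r))*(exp(2*r) - 10*exp(r) + 21) + 4*(exp(r) - 5)^2*exp(r))*exp(r)/(exp(2*r) - 10*exp(r) + 21)^3
(2) = -1
(3) = 4*(-9*sin(y)^5 - 185*sin(y)^4 - 1431*sin(y)^3 - 4461*sin(y)^2 - 3852*sin(y) + 3834)/((sin(y) - 3)^3*(sin(y) + 6)^3)
(4) = (5.9024*t^4 - 21.6162*t^3 + 24.7672*t^2 - 24.5642*t + 15.3628)/(3.1684*t^6 - 1.3528*t^5 - 16.2672*t^4 + 16.1416*t^3 + 18.5541*t^2 - 32.731*t + 12.6025)
(5) = 1 - 12*w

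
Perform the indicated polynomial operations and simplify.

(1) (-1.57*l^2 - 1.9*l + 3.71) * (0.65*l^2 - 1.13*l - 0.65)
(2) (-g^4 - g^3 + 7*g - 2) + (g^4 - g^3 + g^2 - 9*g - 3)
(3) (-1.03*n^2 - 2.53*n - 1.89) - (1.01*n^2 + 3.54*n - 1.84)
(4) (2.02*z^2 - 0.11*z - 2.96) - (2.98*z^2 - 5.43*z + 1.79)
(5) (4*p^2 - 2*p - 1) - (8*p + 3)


(1) = -1.0205*l^4 + 0.5391*l^3 + 5.579*l^2 - 2.9573*l - 2.4115
(2) = -2*g^3 + g^2 - 2*g - 5
(3) = -2.04*n^2 - 6.07*n - 0.05
(4) = -0.96*z^2 + 5.32*z - 4.75
(5) = 4*p^2 - 10*p - 4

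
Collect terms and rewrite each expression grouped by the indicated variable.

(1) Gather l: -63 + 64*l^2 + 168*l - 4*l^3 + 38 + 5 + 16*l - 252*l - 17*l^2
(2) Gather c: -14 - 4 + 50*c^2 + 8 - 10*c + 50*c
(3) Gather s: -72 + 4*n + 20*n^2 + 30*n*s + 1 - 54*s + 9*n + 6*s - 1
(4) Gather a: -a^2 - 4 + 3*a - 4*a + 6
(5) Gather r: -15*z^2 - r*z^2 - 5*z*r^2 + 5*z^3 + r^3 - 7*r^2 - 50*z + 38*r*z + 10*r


(1) = -4*l^3 + 47*l^2 - 68*l - 20
(2) = 50*c^2 + 40*c - 10
(3) = 20*n^2 + 13*n + s*(30*n - 48) - 72
(4) = -a^2 - a + 2
(5) = r^3 + r^2*(-5*z - 7) + r*(-z^2 + 38*z + 10) + 5*z^3 - 15*z^2 - 50*z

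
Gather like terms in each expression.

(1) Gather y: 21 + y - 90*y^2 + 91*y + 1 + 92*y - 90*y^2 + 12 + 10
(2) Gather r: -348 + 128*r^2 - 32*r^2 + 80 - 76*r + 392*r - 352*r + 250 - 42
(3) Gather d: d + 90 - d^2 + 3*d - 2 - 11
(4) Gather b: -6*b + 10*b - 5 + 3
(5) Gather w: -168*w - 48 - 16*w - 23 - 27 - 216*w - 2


(1) = -180*y^2 + 184*y + 44
(2) = 96*r^2 - 36*r - 60
(3) = -d^2 + 4*d + 77
(4) = 4*b - 2
(5) = -400*w - 100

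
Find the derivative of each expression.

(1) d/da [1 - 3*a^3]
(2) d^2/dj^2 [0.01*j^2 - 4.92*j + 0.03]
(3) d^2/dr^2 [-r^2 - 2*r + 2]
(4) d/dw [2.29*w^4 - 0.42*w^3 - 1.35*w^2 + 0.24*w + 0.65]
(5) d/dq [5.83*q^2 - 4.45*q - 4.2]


(1) = -9*a^2
(2) = 0.0200000000000000
(3) = -2
(4) = 9.16*w^3 - 1.26*w^2 - 2.7*w + 0.24
(5) = 11.66*q - 4.45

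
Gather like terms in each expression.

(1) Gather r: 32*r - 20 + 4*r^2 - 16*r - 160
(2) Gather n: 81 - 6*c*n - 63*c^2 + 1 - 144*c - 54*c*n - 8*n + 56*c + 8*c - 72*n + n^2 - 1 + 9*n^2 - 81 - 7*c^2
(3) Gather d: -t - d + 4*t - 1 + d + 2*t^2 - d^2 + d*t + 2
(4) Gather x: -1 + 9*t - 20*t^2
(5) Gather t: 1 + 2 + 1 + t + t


(1) = 4*r^2 + 16*r - 180
(2) = -70*c^2 - 80*c + 10*n^2 + n*(-60*c - 80)
(3) = -d^2 + d*t + 2*t^2 + 3*t + 1
(4) = -20*t^2 + 9*t - 1
(5) = 2*t + 4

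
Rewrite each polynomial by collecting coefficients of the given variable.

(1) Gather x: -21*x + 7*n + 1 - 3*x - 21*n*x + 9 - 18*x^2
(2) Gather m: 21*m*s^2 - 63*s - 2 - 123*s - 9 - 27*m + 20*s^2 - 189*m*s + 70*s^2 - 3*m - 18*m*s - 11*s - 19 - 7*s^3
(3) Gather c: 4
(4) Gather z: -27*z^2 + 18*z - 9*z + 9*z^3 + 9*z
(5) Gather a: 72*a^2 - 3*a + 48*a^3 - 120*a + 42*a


(1) = 7*n - 18*x^2 + x*(-21*n - 24) + 10
(2) = m*(21*s^2 - 207*s - 30) - 7*s^3 + 90*s^2 - 197*s - 30
(3) = 4
(4) = 9*z^3 - 27*z^2 + 18*z
(5) = 48*a^3 + 72*a^2 - 81*a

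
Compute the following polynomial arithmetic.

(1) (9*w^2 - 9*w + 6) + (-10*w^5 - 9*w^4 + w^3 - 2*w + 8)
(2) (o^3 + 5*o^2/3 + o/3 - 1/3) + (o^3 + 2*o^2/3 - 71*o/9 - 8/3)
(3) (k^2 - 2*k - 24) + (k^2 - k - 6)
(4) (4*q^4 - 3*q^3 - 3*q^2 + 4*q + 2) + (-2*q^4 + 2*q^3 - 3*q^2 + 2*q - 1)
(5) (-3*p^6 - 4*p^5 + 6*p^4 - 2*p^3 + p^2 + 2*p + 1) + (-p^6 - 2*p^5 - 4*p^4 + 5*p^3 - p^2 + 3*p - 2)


(1) = -10*w^5 - 9*w^4 + w^3 + 9*w^2 - 11*w + 14
(2) = 2*o^3 + 7*o^2/3 - 68*o/9 - 3
(3) = 2*k^2 - 3*k - 30
(4) = 2*q^4 - q^3 - 6*q^2 + 6*q + 1
(5) = -4*p^6 - 6*p^5 + 2*p^4 + 3*p^3 + 5*p - 1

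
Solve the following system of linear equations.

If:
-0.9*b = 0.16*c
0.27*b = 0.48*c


Then:
b = 0.00
c = 0.00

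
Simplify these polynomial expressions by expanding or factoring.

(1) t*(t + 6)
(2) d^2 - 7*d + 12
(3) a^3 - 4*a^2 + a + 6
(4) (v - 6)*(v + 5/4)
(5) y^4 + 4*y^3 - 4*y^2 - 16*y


(1) = t^2 + 6*t
(2) = (d - 4)*(d - 3)
(3) = (a - 3)*(a - 2)*(a + 1)
(4) = v^2 - 19*v/4 - 15/2
(5) = y*(y - 2)*(y + 2)*(y + 4)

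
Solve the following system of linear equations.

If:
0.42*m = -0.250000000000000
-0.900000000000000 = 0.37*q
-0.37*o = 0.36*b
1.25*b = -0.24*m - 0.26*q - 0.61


Then:
b = 0.13
m = -0.60
o = -0.13
q = -2.43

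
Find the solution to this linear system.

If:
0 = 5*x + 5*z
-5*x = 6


Then:
x = -6/5
z = 6/5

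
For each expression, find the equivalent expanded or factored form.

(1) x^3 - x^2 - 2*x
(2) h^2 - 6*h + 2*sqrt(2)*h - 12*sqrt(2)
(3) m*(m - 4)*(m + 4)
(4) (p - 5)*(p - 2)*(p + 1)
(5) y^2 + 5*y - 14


(1) = x*(x - 2)*(x + 1)
(2) = (h - 6)*(h + 2*sqrt(2))
(3) = m^3 - 16*m
(4) = p^3 - 6*p^2 + 3*p + 10
(5) = (y - 2)*(y + 7)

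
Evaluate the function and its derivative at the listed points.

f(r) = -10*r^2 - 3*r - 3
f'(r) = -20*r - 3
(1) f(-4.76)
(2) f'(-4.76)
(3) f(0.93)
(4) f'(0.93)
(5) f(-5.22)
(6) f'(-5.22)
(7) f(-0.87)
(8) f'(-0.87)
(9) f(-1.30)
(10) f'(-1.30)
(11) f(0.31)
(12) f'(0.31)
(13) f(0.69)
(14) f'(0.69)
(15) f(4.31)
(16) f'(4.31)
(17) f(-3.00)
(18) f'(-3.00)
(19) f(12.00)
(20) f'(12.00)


(1) = -215.30
(2) = 92.20
(3) = -14.44
(4) = -21.60
(5) = -259.82
(6) = 101.40
(7) = -7.96
(8) = 14.40
(9) = -16.00
(10) = 23.00
(11) = -4.89
(12) = -9.20
(13) = -9.83
(14) = -16.80
(15) = -201.69
(16) = -89.20
(17) = -84.00
(18) = 57.00
(19) = -1479.00
(20) = -243.00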